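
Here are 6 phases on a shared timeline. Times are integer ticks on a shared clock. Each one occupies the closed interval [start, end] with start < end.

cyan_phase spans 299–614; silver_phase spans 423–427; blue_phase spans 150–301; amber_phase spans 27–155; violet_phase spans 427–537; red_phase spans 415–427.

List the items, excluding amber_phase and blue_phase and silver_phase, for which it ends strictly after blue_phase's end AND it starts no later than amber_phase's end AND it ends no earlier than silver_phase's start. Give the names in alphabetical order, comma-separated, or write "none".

none

Conditions: its end is strictly after blue_phase's end (X.end > 301) AND its start is no later than amber_phase's end (X.start <= 155) AND its end is no earlier than silver_phase's start (X.end >= 423).
cyan_phase: end 614 > 301? ✓; start 299 <= 155? ✗; end 614 >= 423? ✓ → no.
red_phase: end 427 > 301? ✓; start 415 <= 155? ✗; end 427 >= 423? ✓ → no.
violet_phase: end 537 > 301? ✓; start 427 <= 155? ✗; end 537 >= 423? ✓ → no.
Result: none.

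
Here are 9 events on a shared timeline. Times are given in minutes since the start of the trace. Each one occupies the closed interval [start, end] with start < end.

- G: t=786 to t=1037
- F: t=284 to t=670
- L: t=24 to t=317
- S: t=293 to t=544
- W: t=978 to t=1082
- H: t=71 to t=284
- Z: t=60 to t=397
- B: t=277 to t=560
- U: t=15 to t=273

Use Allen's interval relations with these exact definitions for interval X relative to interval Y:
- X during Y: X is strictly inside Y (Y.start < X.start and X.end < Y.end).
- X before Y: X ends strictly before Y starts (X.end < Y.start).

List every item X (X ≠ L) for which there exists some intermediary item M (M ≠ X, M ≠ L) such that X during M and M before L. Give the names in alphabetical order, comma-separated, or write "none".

Target L = [t=24, t=317].
Intermediaries M with M before L: none.
Union: none.

none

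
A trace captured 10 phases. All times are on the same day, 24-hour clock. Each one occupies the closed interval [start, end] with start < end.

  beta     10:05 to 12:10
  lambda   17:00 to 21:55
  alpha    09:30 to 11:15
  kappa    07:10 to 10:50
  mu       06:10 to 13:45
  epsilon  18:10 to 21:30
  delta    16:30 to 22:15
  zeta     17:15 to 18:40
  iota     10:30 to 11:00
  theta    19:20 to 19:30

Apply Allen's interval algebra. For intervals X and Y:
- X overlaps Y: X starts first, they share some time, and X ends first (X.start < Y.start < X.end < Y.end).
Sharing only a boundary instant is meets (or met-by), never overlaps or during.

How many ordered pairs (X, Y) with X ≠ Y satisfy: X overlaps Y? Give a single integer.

5

Checking all 90 ordered pairs for relation 'overlaps'; matching pairs in alphabetical order:
(alpha, beta): alpha overlaps beta ✓
(kappa, alpha): kappa overlaps alpha ✓
(kappa, beta): kappa overlaps beta ✓
(kappa, iota): kappa overlaps iota ✓
(zeta, epsilon): zeta overlaps epsilon ✓
Count: 5.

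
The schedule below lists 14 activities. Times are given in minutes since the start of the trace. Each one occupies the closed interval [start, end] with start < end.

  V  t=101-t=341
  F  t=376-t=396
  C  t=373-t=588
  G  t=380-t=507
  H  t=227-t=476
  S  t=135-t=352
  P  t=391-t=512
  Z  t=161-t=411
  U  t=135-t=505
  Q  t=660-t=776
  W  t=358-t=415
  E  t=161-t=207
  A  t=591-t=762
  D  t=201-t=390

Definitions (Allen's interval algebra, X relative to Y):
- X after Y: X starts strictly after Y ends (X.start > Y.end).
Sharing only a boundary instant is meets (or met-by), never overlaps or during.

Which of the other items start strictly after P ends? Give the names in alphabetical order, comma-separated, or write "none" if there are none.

Target P = [t=391, t=512].
A [t=591, t=762] → after → yes.
C [t=373, t=588] → contains → no.
D [t=201, t=390] → before → no.
E [t=161, t=207] → before → no.
F [t=376, t=396] → overlaps → no.
G [t=380, t=507] → overlaps → no.
H [t=227, t=476] → overlaps → no.
Q [t=660, t=776] → after → yes.
S [t=135, t=352] → before → no.
U [t=135, t=505] → overlaps → no.
V [t=101, t=341] → before → no.
W [t=358, t=415] → overlaps → no.
Z [t=161, t=411] → overlaps → no.
Result: A, Q.

A, Q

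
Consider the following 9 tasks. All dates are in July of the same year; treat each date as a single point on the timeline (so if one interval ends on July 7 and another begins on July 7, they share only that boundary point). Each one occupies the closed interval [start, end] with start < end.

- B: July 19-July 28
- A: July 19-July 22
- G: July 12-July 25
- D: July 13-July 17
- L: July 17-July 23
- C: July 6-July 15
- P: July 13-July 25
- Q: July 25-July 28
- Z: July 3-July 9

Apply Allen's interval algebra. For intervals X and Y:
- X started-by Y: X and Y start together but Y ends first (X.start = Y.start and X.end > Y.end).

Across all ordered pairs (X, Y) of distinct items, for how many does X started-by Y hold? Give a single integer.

Checking all 72 ordered pairs for relation 'started-by'; matching pairs in alphabetical order:
(B, A): B started-by A ✓
(P, D): P started-by D ✓
Count: 2.

2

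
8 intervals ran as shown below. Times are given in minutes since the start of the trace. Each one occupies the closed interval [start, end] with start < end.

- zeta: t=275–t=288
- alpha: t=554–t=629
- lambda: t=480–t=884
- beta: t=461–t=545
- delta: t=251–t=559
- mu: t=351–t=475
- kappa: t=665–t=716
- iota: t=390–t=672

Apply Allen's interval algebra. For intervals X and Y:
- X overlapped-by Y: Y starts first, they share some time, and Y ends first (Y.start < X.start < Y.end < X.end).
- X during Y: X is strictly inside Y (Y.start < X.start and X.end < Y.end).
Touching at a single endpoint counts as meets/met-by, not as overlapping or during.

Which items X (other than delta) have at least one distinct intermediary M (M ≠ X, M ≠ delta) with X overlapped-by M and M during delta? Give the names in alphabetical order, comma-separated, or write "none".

beta, iota, lambda

Target delta = [t=251, t=559].
Intermediaries M with M during delta: beta, mu, zeta.
Via beta — items with X overlapped-by beta: lambda.
Via mu — items with X overlapped-by mu: beta, iota.
Via zeta — items with X overlapped-by zeta: none.
Union: beta, iota, lambda.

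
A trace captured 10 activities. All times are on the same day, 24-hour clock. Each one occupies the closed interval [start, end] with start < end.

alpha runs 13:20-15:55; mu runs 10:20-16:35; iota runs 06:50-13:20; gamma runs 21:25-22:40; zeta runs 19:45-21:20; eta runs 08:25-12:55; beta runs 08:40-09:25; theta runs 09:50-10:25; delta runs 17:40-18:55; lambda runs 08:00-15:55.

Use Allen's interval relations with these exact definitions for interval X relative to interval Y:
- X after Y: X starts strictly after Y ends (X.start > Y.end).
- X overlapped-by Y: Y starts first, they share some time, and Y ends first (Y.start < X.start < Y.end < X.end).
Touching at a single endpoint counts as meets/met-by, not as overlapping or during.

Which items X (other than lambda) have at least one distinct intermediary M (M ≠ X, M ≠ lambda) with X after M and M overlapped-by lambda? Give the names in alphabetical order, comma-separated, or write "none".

delta, gamma, zeta

Target lambda = [08:00, 15:55].
Intermediaries M with M overlapped-by lambda: mu.
Via mu — items with X after mu: delta, gamma, zeta.
Union: delta, gamma, zeta.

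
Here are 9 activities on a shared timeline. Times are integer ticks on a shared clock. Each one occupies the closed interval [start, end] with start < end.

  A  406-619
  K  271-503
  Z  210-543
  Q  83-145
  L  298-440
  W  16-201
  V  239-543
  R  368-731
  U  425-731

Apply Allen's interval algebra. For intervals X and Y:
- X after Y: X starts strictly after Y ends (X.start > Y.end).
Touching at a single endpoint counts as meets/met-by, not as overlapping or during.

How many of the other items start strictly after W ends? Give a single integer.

7

Target W = [16, 201].
A [406, 619] → after → counts.
K [271, 503] → after → counts.
L [298, 440] → after → counts.
Q [83, 145] → during → no.
R [368, 731] → after → counts.
U [425, 731] → after → counts.
V [239, 543] → after → counts.
Z [210, 543] → after → counts.
Total: 7.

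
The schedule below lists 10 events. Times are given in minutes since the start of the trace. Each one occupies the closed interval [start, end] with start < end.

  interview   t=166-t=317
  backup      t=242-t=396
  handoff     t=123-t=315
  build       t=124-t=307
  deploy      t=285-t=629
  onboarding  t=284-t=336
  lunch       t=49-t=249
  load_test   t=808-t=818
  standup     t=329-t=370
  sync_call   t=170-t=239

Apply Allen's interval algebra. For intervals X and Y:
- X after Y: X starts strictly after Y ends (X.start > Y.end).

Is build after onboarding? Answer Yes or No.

No

build = [t=124, t=307], onboarding = [t=284, t=336].
Actual relation of build to onboarding: overlaps.
Asked whether 'after' holds → No.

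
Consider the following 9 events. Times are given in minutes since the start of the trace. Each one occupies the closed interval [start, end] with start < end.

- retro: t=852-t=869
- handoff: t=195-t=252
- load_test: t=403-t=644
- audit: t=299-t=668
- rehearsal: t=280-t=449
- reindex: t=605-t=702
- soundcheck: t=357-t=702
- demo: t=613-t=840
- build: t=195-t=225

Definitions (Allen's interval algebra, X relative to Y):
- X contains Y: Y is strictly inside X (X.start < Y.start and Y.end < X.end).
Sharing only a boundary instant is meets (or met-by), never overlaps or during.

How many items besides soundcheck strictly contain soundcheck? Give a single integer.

Target soundcheck = [t=357, t=702].
audit [t=299, t=668] → overlaps → no.
build [t=195, t=225] → before → no.
demo [t=613, t=840] → overlapped-by → no.
handoff [t=195, t=252] → before → no.
load_test [t=403, t=644] → during → no.
rehearsal [t=280, t=449] → overlaps → no.
reindex [t=605, t=702] → finishes → no.
retro [t=852, t=869] → after → no.
Total: 0.

0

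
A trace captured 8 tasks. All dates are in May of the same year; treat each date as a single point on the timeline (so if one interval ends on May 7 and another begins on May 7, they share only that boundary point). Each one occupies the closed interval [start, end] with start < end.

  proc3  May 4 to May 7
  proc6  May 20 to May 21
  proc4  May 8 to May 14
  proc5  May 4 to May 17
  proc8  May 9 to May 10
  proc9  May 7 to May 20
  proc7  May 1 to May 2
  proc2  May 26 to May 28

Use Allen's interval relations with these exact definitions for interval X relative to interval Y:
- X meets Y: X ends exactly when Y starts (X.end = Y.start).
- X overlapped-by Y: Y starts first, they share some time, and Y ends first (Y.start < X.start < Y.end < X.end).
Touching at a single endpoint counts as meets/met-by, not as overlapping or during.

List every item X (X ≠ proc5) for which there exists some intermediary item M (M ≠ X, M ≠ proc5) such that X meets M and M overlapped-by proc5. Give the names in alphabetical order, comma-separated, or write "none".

proc3

Target proc5 = [May 4, May 17].
Intermediaries M with M overlapped-by proc5: proc9.
Via proc9 — items with X meets proc9: proc3.
Union: proc3.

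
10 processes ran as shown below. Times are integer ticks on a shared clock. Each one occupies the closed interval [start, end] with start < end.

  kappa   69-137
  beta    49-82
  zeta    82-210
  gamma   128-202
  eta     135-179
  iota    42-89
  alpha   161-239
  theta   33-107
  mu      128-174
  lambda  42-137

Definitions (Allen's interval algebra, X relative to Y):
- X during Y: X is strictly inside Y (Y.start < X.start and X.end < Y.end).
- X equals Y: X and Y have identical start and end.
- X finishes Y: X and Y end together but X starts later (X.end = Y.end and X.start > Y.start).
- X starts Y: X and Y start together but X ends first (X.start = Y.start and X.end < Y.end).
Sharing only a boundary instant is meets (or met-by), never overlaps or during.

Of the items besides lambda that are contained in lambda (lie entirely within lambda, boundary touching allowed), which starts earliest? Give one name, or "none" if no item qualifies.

Target lambda = [42, 137].
alpha [161, 239] → after → excluded.
beta [49, 82] → during → candidate.
eta [135, 179] → overlapped-by → excluded.
gamma [128, 202] → overlapped-by → excluded.
iota [42, 89] → starts → candidate.
kappa [69, 137] → finishes → candidate.
mu [128, 174] → overlapped-by → excluded.
theta [33, 107] → overlaps → excluded.
zeta [82, 210] → overlapped-by → excluded.
Among candidates, earliest start is 42 → iota.

iota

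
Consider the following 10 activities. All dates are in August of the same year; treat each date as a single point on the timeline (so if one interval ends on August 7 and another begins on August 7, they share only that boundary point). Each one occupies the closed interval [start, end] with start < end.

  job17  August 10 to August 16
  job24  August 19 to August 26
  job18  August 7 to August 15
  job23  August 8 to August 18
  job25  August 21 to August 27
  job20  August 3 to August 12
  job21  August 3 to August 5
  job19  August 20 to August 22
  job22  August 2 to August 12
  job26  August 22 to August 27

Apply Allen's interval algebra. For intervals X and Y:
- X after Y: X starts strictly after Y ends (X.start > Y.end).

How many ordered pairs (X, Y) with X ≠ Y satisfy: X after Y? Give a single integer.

27

Checking all 90 ordered pairs for relation 'after'; matching pairs in alphabetical order:
(job17, job21): job17 after job21 ✓
(job18, job21): job18 after job21 ✓
(job19, job17): job19 after job17 ✓
(job19, job18): job19 after job18 ✓
(job19, job20): job19 after job20 ✓
(job19, job21): job19 after job21 ✓
(job19, job22): job19 after job22 ✓
(job19, job23): job19 after job23 ✓
(job23, job21): job23 after job21 ✓
(job24, job17): job24 after job17 ✓
(job24, job18): job24 after job18 ✓
(job24, job20): job24 after job20 ✓
(job24, job21): job24 after job21 ✓
(job24, job22): job24 after job22 ✓
(job24, job23): job24 after job23 ✓
(job25, job17): job25 after job17 ✓
(job25, job18): job25 after job18 ✓
(job25, job20): job25 after job20 ✓
(job25, job21): job25 after job21 ✓
(job25, job22): job25 after job22 ✓
(job25, job23): job25 after job23 ✓
(job26, job17): job26 after job17 ✓
(job26, job18): job26 after job18 ✓
(job26, job20): job26 after job20 ✓
... plus 3 further pairs not listed.
Count: 27.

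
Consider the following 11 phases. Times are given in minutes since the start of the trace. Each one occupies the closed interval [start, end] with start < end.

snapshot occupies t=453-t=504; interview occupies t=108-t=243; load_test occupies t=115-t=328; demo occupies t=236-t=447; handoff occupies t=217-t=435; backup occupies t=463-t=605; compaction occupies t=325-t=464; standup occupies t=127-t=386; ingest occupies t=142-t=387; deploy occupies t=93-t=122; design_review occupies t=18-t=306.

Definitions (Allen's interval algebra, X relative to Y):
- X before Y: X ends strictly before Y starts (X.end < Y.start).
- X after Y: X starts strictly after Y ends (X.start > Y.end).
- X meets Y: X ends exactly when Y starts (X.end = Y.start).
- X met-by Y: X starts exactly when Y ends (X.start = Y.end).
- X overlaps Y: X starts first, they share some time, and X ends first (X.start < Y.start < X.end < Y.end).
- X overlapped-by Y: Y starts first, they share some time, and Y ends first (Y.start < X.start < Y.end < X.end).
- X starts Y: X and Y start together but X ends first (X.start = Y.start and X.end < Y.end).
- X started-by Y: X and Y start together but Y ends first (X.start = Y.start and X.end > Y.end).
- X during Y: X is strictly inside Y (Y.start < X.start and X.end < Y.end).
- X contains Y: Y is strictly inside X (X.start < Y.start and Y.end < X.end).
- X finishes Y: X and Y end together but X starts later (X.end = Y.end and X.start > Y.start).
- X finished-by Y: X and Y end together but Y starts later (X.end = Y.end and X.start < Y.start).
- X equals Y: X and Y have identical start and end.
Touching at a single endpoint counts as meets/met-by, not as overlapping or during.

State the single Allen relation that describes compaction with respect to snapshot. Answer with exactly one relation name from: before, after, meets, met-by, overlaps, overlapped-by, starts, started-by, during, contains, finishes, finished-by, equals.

compaction = [t=325, t=464]; snapshot = [t=453, t=504].
Compare endpoints: compaction.start < snapshot.start, compaction.start < snapshot.end, compaction.end > snapshot.start, compaction.end < snapshot.end.
That pattern is 'overlaps'.

overlaps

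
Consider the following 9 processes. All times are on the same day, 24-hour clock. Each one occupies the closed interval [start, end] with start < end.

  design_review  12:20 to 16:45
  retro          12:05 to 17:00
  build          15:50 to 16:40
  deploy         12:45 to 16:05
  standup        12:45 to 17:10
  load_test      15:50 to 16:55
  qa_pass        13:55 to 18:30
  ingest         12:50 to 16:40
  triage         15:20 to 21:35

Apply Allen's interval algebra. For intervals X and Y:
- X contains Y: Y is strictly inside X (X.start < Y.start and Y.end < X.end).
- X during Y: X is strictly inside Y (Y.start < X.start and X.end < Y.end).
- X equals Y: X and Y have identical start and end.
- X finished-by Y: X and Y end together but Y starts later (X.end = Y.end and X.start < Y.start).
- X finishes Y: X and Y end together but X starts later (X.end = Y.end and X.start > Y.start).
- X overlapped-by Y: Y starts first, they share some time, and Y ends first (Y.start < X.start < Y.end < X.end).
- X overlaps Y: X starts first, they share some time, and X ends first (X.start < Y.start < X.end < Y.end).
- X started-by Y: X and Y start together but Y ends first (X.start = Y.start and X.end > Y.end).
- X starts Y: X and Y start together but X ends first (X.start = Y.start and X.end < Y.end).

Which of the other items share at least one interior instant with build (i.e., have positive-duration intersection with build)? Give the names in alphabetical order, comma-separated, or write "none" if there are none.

Target build = [15:50, 16:40].
deploy [12:45, 16:05] → overlaps → yes.
design_review [12:20, 16:45] → contains → yes.
ingest [12:50, 16:40] → finished-by → yes.
load_test [15:50, 16:55] → started-by → yes.
qa_pass [13:55, 18:30] → contains → yes.
retro [12:05, 17:00] → contains → yes.
standup [12:45, 17:10] → contains → yes.
triage [15:20, 21:35] → contains → yes.
Result: deploy, design_review, ingest, load_test, qa_pass, retro, standup, triage.

deploy, design_review, ingest, load_test, qa_pass, retro, standup, triage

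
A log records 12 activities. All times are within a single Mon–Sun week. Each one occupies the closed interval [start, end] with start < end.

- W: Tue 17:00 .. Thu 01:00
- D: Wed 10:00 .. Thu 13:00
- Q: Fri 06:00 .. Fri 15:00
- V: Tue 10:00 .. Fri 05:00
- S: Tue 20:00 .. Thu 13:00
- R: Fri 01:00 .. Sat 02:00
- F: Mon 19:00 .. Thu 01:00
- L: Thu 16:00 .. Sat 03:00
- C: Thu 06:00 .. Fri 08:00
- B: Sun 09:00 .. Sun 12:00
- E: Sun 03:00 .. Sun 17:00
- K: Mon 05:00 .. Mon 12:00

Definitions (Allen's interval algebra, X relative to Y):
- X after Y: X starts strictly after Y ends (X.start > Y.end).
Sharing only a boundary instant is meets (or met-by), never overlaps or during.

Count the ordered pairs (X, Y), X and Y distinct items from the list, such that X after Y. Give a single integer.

Checking all 132 ordered pairs for relation 'after'; matching pairs in alphabetical order:
(B, C): B after C ✓
(B, D): B after D ✓
(B, F): B after F ✓
(B, K): B after K ✓
(B, L): B after L ✓
(B, Q): B after Q ✓
(B, R): B after R ✓
(B, S): B after S ✓
(B, V): B after V ✓
(B, W): B after W ✓
(C, F): C after F ✓
(C, K): C after K ✓
(C, W): C after W ✓
(D, K): D after K ✓
(E, C): E after C ✓
(E, D): E after D ✓
(E, F): E after F ✓
(E, K): E after K ✓
(E, L): E after L ✓
(E, Q): E after Q ✓
(E, R): E after R ✓
(E, S): E after S ✓
(E, V): E after V ✓
(E, W): E after W ✓
... plus 20 further pairs not listed.
Count: 44.

44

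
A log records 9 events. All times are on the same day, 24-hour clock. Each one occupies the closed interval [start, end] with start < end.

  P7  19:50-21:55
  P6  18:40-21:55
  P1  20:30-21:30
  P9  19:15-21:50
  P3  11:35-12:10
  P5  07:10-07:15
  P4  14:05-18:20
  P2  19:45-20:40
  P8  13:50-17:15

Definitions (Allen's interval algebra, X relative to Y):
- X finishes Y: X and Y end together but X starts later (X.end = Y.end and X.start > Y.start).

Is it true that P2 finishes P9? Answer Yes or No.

P2 = [19:45, 20:40], P9 = [19:15, 21:50].
Actual relation of P2 to P9: during.
Asked whether 'finishes' holds → No.

No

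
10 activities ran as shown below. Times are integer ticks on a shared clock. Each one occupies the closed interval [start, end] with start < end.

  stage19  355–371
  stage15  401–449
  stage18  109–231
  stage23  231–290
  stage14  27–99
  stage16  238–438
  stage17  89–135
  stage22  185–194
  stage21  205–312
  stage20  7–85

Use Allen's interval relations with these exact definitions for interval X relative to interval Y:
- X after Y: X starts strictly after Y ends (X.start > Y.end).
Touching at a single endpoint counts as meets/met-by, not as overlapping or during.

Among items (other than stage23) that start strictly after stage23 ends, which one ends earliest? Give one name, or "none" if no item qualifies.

Target stage23 = [231, 290].
stage14 [27, 99] → before → excluded.
stage15 [401, 449] → after → candidate.
stage16 [238, 438] → overlapped-by → excluded.
stage17 [89, 135] → before → excluded.
stage18 [109, 231] → meets → excluded.
stage19 [355, 371] → after → candidate.
stage20 [7, 85] → before → excluded.
stage21 [205, 312] → contains → excluded.
stage22 [185, 194] → before → excluded.
Among candidates, earliest end is 371 → stage19.

stage19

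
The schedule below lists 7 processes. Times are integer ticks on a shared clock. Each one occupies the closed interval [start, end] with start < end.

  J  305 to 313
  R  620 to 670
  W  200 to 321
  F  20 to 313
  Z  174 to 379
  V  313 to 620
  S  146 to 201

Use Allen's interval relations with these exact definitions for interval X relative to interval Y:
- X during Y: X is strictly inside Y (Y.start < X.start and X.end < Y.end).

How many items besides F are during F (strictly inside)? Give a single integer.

1

Target F = [20, 313].
J [305, 313] → finishes → no.
R [620, 670] → after → no.
S [146, 201] → during → counts.
V [313, 620] → met-by → no.
W [200, 321] → overlapped-by → no.
Z [174, 379] → overlapped-by → no.
Total: 1.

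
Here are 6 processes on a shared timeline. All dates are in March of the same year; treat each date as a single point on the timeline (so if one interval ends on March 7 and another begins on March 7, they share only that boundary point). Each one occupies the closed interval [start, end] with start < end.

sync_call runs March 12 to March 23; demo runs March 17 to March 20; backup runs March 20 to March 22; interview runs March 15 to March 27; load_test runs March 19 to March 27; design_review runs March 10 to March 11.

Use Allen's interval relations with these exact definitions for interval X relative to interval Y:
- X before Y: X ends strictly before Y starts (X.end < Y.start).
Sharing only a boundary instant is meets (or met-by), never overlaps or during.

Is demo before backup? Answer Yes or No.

demo = [March 17, March 20], backup = [March 20, March 22].
Actual relation of demo to backup: meets.
Asked whether 'before' holds → No.

No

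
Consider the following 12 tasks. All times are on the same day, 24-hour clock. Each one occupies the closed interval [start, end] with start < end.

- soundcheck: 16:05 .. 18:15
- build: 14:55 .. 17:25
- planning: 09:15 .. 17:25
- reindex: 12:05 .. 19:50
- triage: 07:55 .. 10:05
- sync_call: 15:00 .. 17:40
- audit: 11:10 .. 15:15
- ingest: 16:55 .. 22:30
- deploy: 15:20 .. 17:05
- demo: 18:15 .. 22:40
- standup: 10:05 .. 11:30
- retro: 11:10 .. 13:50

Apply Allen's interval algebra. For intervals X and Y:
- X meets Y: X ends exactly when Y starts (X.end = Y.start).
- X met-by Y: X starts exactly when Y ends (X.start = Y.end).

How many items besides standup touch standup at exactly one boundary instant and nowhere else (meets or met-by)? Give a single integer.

Target standup = [10:05, 11:30].
audit [11:10, 15:15] → overlapped-by → no.
build [14:55, 17:25] → after → no.
demo [18:15, 22:40] → after → no.
deploy [15:20, 17:05] → after → no.
ingest [16:55, 22:30] → after → no.
planning [09:15, 17:25] → contains → no.
reindex [12:05, 19:50] → after → no.
retro [11:10, 13:50] → overlapped-by → no.
soundcheck [16:05, 18:15] → after → no.
sync_call [15:00, 17:40] → after → no.
triage [07:55, 10:05] → meets → counts.
Total: 1.

1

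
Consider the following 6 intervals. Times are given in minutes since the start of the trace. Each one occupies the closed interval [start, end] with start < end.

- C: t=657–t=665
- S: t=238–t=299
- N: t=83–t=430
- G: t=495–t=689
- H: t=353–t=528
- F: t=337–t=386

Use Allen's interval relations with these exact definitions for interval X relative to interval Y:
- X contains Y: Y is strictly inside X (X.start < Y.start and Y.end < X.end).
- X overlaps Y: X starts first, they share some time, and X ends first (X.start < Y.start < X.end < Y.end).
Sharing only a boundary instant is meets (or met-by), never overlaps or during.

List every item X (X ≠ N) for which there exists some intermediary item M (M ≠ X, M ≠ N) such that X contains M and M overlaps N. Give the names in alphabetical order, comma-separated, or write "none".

Target N = [t=83, t=430].
Intermediaries M with M overlaps N: none.
Union: none.

none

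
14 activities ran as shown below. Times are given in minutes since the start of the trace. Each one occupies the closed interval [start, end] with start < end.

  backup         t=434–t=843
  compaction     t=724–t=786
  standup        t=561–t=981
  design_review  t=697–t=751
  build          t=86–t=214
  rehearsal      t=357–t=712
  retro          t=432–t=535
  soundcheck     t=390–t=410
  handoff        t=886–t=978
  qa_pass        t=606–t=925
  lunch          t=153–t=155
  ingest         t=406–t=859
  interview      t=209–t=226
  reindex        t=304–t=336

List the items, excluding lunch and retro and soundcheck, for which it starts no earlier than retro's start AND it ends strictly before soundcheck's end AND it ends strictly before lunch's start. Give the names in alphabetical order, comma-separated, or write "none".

none

Conditions: its start is no earlier than retro's start (X.start >= t=432) AND its end is strictly before soundcheck's end (X.end < t=410) AND its end is strictly before lunch's start (X.end < t=153).
backup: start t=434 >= t=432? ✓; end t=843 < t=410? ✗; end t=843 < t=153? ✗ → no.
build: start t=86 >= t=432? ✗; end t=214 < t=410? ✓; end t=214 < t=153? ✗ → no.
compaction: start t=724 >= t=432? ✓; end t=786 < t=410? ✗; end t=786 < t=153? ✗ → no.
design_review: start t=697 >= t=432? ✓; end t=751 < t=410? ✗; end t=751 < t=153? ✗ → no.
handoff: start t=886 >= t=432? ✓; end t=978 < t=410? ✗; end t=978 < t=153? ✗ → no.
ingest: start t=406 >= t=432? ✗; end t=859 < t=410? ✗; end t=859 < t=153? ✗ → no.
interview: start t=209 >= t=432? ✗; end t=226 < t=410? ✓; end t=226 < t=153? ✗ → no.
qa_pass: start t=606 >= t=432? ✓; end t=925 < t=410? ✗; end t=925 < t=153? ✗ → no.
rehearsal: start t=357 >= t=432? ✗; end t=712 < t=410? ✗; end t=712 < t=153? ✗ → no.
reindex: start t=304 >= t=432? ✗; end t=336 < t=410? ✓; end t=336 < t=153? ✗ → no.
standup: start t=561 >= t=432? ✓; end t=981 < t=410? ✗; end t=981 < t=153? ✗ → no.
Result: none.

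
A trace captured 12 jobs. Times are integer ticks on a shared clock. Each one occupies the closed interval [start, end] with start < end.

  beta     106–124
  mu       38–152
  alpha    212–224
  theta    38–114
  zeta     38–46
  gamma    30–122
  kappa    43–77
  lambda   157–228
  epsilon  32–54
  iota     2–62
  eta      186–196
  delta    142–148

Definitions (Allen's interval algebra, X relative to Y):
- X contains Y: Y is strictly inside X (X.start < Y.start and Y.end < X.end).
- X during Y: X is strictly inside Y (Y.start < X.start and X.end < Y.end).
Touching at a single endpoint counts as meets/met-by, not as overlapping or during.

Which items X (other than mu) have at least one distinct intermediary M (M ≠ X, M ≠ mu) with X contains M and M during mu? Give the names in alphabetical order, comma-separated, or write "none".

Target mu = [38, 152].
Intermediaries M with M during mu: beta, delta, kappa.
Via beta — items with X contains beta: none.
Via delta — items with X contains delta: none.
Via kappa — items with X contains kappa: gamma, theta.
Union: gamma, theta.

gamma, theta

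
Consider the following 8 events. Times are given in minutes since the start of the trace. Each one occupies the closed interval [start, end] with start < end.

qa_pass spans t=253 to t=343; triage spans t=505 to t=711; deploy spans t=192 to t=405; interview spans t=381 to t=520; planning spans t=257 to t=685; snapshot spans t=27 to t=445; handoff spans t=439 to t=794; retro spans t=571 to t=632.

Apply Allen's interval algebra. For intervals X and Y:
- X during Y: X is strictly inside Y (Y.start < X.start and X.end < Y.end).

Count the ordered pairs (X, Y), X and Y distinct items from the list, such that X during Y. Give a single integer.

8

Checking all 56 ordered pairs for relation 'during'; matching pairs in alphabetical order:
(deploy, snapshot): deploy during snapshot ✓
(interview, planning): interview during planning ✓
(qa_pass, deploy): qa_pass during deploy ✓
(qa_pass, snapshot): qa_pass during snapshot ✓
(retro, handoff): retro during handoff ✓
(retro, planning): retro during planning ✓
(retro, triage): retro during triage ✓
(triage, handoff): triage during handoff ✓
Count: 8.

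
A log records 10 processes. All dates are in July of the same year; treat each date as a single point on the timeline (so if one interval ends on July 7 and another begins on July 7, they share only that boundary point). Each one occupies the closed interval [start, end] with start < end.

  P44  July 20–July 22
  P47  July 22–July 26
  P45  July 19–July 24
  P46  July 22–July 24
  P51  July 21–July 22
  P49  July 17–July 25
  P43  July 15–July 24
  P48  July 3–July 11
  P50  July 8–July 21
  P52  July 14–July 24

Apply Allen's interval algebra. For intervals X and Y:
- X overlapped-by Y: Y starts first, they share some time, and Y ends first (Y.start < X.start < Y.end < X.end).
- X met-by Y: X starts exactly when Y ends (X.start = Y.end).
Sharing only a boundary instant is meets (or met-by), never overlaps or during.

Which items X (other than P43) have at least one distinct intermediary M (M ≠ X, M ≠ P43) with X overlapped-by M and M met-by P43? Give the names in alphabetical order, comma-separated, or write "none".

Target P43 = [July 15, July 24].
Intermediaries M with M met-by P43: none.
Union: none.

none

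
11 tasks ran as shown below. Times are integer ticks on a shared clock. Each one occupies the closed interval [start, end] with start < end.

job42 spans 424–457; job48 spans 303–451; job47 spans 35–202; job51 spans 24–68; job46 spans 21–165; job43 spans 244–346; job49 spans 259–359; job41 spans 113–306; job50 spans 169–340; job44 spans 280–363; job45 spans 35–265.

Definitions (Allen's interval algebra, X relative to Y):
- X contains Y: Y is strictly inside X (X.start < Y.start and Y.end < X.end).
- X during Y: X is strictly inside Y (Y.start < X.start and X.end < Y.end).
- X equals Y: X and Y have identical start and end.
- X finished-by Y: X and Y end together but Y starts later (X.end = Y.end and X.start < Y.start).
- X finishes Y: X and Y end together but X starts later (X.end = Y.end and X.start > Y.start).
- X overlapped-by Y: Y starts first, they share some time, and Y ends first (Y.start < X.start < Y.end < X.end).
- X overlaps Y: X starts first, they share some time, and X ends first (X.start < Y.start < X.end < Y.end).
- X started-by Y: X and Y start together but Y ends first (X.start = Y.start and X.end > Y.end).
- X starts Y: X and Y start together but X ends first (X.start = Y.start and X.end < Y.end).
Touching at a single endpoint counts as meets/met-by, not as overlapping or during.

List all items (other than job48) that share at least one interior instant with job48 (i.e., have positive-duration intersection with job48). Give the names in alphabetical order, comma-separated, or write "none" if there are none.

Target job48 = [303, 451].
job41 [113, 306] → overlaps → yes.
job42 [424, 457] → overlapped-by → yes.
job43 [244, 346] → overlaps → yes.
job44 [280, 363] → overlaps → yes.
job45 [35, 265] → before → no.
job46 [21, 165] → before → no.
job47 [35, 202] → before → no.
job49 [259, 359] → overlaps → yes.
job50 [169, 340] → overlaps → yes.
job51 [24, 68] → before → no.
Result: job41, job42, job43, job44, job49, job50.

job41, job42, job43, job44, job49, job50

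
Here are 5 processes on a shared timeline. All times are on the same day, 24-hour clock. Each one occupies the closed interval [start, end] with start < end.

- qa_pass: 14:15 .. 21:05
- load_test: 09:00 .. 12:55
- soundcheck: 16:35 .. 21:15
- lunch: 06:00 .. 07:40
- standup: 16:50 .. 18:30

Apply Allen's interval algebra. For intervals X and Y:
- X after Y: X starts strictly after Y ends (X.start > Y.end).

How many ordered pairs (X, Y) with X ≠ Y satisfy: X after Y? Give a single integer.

Checking all 20 ordered pairs for relation 'after'; matching pairs in alphabetical order:
(load_test, lunch): load_test after lunch ✓
(qa_pass, load_test): qa_pass after load_test ✓
(qa_pass, lunch): qa_pass after lunch ✓
(soundcheck, load_test): soundcheck after load_test ✓
(soundcheck, lunch): soundcheck after lunch ✓
(standup, load_test): standup after load_test ✓
(standup, lunch): standup after lunch ✓
Count: 7.

7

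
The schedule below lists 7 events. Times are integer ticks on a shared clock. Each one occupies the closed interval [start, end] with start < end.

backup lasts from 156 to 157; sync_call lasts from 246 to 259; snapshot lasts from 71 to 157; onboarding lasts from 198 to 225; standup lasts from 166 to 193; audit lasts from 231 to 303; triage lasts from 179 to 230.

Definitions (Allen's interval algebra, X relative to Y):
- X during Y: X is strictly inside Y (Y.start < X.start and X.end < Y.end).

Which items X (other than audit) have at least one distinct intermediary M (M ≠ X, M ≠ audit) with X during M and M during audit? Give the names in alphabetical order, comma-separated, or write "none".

none

Target audit = [231, 303].
Intermediaries M with M during audit: sync_call.
Via sync_call — items with X during sync_call: none.
Union: none.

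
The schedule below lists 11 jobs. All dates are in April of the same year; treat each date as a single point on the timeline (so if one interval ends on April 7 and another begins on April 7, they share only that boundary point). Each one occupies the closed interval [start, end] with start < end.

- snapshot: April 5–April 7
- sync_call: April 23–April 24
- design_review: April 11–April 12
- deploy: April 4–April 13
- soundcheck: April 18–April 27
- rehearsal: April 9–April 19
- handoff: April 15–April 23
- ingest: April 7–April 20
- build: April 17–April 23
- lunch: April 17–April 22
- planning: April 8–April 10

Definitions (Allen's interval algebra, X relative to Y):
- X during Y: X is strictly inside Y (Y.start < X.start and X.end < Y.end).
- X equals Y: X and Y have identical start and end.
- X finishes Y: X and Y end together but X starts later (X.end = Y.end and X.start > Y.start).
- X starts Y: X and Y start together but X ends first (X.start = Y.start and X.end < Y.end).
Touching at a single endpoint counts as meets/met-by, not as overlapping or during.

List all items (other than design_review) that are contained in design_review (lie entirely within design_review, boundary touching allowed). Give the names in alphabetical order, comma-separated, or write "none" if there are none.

none

Target design_review = [April 11, April 12].
build [April 17, April 23] → after → no.
deploy [April 4, April 13] → contains → no.
handoff [April 15, April 23] → after → no.
ingest [April 7, April 20] → contains → no.
lunch [April 17, April 22] → after → no.
planning [April 8, April 10] → before → no.
rehearsal [April 9, April 19] → contains → no.
snapshot [April 5, April 7] → before → no.
soundcheck [April 18, April 27] → after → no.
sync_call [April 23, April 24] → after → no.
Result: none.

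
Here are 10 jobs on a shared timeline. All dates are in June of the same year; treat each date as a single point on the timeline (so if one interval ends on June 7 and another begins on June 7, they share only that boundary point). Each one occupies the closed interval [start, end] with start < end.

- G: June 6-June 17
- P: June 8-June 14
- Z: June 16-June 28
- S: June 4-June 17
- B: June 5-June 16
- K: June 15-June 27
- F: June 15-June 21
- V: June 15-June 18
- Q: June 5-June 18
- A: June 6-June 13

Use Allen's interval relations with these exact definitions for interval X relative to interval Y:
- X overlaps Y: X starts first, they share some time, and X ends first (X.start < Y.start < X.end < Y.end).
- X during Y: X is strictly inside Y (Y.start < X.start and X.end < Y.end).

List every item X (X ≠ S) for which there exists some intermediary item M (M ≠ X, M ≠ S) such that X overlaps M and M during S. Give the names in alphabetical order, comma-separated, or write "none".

A

Target S = [June 4, June 17].
Intermediaries M with M during S: A, B, P.
Via A — items with X overlaps A: none.
Via B — items with X overlaps B: none.
Via P — items with X overlaps P: A.
Union: A.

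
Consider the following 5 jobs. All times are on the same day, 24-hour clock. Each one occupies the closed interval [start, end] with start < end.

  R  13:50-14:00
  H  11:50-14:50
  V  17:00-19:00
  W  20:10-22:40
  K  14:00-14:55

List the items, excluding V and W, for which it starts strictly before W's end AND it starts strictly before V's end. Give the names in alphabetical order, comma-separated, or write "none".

Conditions: its start is strictly before W's end (X.start < 22:40) AND its start is strictly before V's end (X.start < 19:00).
H: start 11:50 < 22:40? ✓; start 11:50 < 19:00? ✓ → yes.
K: start 14:00 < 22:40? ✓; start 14:00 < 19:00? ✓ → yes.
R: start 13:50 < 22:40? ✓; start 13:50 < 19:00? ✓ → yes.
Result: H, K, R.

H, K, R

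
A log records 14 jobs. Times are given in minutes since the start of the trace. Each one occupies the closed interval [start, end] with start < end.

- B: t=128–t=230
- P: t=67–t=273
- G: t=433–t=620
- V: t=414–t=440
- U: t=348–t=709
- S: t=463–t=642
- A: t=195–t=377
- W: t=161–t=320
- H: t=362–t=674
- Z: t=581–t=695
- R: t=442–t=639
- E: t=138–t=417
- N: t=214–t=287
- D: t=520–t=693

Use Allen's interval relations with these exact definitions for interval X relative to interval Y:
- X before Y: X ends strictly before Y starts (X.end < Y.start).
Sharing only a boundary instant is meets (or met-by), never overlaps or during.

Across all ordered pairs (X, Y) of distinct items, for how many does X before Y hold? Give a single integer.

47

Checking all 182 ordered pairs for relation 'before'; matching pairs in alphabetical order:
(A, D): A before D ✓
(A, G): A before G ✓
(A, R): A before R ✓
(A, S): A before S ✓
(A, V): A before V ✓
(A, Z): A before Z ✓
(B, D): B before D ✓
(B, G): B before G ✓
(B, H): B before H ✓
(B, R): B before R ✓
(B, S): B before S ✓
(B, U): B before U ✓
(B, V): B before V ✓
(B, Z): B before Z ✓
(E, D): E before D ✓
(E, G): E before G ✓
(E, R): E before R ✓
(E, S): E before S ✓
(E, Z): E before Z ✓
(N, D): N before D ✓
(N, G): N before G ✓
(N, H): N before H ✓
(N, R): N before R ✓
(N, S): N before S ✓
... plus 23 further pairs not listed.
Count: 47.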